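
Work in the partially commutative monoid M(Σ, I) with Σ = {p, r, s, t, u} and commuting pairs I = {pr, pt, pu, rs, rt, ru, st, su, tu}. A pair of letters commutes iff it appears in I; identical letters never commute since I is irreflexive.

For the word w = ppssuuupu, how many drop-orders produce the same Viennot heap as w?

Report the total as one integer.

126

drop 0:p onto floor
drop 1:p onto {0:p}
drop 2:s onto {1:p}
drop 3:s onto {2:s}
drop 4:u onto floor
drop 5:u onto {4:u}
drop 6:u onto {5:u}
drop 7:p onto {3:s}
drop 8:u onto {6:u}
ground layer = {0:p, 4:u}
drop-orders for the pieces not yet dropped (sum over which currently-grounded one goes next):
  1 to go: {7} 1  {8} 1
  2 to go: {3,7} 1  {6,8} 1  {7,8} 2
  3 to go: {2,3,7} 1  {3,7,8} 3  {5,6,8} 1  {6,7,8} 3
  4 to go: {1,2,3,7} 1  {2,3,7,8} 4  {3,6,7,8} 6  {4,5,6,8} 1  {5,6,7,8} 4
  5 to go: {0,1,2,3,7} 1  {1,2,3,7,8} 5  {2,3,6,7,8} 10  {3,5,6,7,8} 10  {4,5,6,7,8} 5
  6 to go: {0,1,2,3,7,8} 6  {1,2,3,6,7,8} 15  {2,3,5,6,7,8} 20  {3,4,5,6,7,8} 15
  7 to go: {0,1,2,3,6,7,8} 21  {1,2,3,5,6,7,8} 35  {2,3,4,5,6,7,8} 35
  if 0:p drops first: 70 orders
  if 4:u drops first: 56 orders
heap linearizations: 126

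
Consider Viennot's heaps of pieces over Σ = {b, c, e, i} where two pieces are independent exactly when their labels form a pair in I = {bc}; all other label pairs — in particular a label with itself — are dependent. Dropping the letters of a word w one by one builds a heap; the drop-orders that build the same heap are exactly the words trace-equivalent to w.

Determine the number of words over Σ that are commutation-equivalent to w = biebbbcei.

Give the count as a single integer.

0(b) covers ∅
1(i) covers 0:b
2(e) covers 1:i
3(b) covers 2:e
4(b) covers 3:b
5(b) covers 4:b
6(c) covers 2:e
7(e) covers 5:b, 6:c
8(i) covers 7:e
floor of heap: 0:b
completions by unplaced set U, small U first (add the entries for U minus each lowest piece of U):
  |U|=1: {8}:1
  |U|=2: {7,8}:1
  |U|=3: {5,7,8}:1  {6,7,8}:1
  |U|=4: {4,5,7,8}:1  {5,6,7,8}:2
  |U|=5: {3,4,5,7,8}:1  {4,5,6,7,8}:3
  |U|=6: {3,4,5,6,7,8}:4
  |U|=7: {2,3,4,5,6,7,8}:4
  start at 0(b): 4

4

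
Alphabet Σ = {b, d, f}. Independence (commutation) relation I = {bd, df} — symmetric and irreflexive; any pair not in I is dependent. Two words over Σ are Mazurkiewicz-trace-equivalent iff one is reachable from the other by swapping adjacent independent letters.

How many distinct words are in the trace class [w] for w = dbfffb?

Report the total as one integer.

piece 0:d — minimal
piece 1:b — minimal
piece 2:f rests on {1:b}
piece 3:f rests on {2:f}
piece 4:f rests on {3:f}
piece 5:b rests on {4:f}
minimal pieces: {0:d, 1:b}
ways to finish when only these pieces remain (= sum over removing one remaining piece with nothing left below it):
  1 left: {0}→1  {5}→1
  2 left: {0,5}→2  {4,5}→1
  3 left: {0,4,5}→3  {3,4,5}→1
  4 left: {0,3,4,5}→4  {2,3,4,5}→1
  placing 0:d first → 1 extensions
  placing 1:b first → 5 extensions
total linear extensions = 6

6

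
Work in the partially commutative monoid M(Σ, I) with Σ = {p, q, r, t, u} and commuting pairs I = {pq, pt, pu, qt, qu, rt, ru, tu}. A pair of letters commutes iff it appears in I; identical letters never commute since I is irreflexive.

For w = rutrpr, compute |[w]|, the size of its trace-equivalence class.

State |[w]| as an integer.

30

piece 0:r — minimal
piece 1:u — minimal
piece 2:t — minimal
piece 3:r rests on {0:r}
piece 4:p rests on {3:r}
piece 5:r rests on {4:p}
minimal pieces: {0:r, 1:u, 2:t}
ways to finish when only these pieces remain (= sum over removing one remaining piece with nothing left below it):
  1 left: {1}→1  {2}→1  {5}→1
  2 left: {1,2}→2  {1,5}→2  {2,5}→2  {4,5}→1
  3 left: {1,2,5}→6  {1,4,5}→3  {2,4,5}→3  {3,4,5}→1
  4 left: {0,3,4,5}→1  {1,2,4,5}→12  {1,3,4,5}→4  {2,3,4,5}→4
  placing 0:r first → 20 extensions
  placing 1:u first → 5 extensions
  placing 2:t first → 5 extensions
total linear extensions = 30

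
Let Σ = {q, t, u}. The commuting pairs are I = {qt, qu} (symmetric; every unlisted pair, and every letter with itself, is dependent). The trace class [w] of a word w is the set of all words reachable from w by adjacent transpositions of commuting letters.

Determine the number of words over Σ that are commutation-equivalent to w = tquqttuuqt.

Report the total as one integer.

120

#0=t has no predecessor
#1=q has no predecessor
#2=u depends on [0:t]
#3=q depends on [1:q]
#4=t depends on [2:u]
#5=t depends on [4:t]
#6=u depends on [5:t]
#7=u depends on [6:u]
#8=q depends on [3:q]
#9=t depends on [7:u]
sources: [0:t, 1:q]
N(rest) = Σ N(rest − s) over sources s of rest; N(one piece) = 1:
  size 1 → [8]=1  [9]=1
  size 2 → [3,8]=1  [7,9]=1  [8,9]=2
  size 3 → [1,3,8]=1  [3,8,9]=3  [6,7,9]=1  [7,8,9]=3
  size 4 → [1,3,8,9]=4  [3,7,8,9]=6  [5,6,7,9]=1  [6,7,8,9]=4
  size 5 → [1,3,7,8,9]=10  [3,6,7,8,9]=10  [4,5,6,7,9]=1  [5,6,7,8,9]=5
  size 6 → [1,3,6,7,8,9]=20  [2,4,5,6,7,9]=1  [3,5,6,7,8,9]=15  [4,5,6,7,8,9]=6
  size 7 → [0,2,4,5,6,7,9]=1  [1,3,5,6,7,8,9]=35  [2,4,5,6,7,8,9]=7  [3,4,5,6,7,8,9]=21
  size 8 → [0,2,4,5,6,7,8,9]=8  [1,3,4,5,6,7,8,9]=56  [2,3,4,5,6,7,8,9]=28
  first=0(t) contributes 84
  first=1(q) contributes 36
|[w]| = 120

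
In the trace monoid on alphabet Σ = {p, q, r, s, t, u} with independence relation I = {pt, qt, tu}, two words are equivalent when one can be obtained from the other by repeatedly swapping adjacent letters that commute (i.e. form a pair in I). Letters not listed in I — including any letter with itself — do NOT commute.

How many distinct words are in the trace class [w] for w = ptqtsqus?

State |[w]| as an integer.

6

#0=p has no predecessor
#1=t has no predecessor
#2=q depends on [0:p]
#3=t depends on [1:t]
#4=s depends on [2:q, 3:t]
#5=q depends on [4:s]
#6=u depends on [5:q]
#7=s depends on [6:u]
sources: [0:p, 1:t]
N(rest) = Σ N(rest − s) over sources s of rest; N(one piece) = 1:
  size 1 → [7]=1
  size 2 → [6,7]=1
  size 3 → [5,6,7]=1
  size 4 → [4,5,6,7]=1
  size 5 → [2,4,5,6,7]=1  [3,4,5,6,7]=1
  size 6 → [0,2,4,5,6,7]=1  [1,3,4,5,6,7]=1  [2,3,4,5,6,7]=2
  first=0(p) contributes 3
  first=1(t) contributes 3
|[w]| = 6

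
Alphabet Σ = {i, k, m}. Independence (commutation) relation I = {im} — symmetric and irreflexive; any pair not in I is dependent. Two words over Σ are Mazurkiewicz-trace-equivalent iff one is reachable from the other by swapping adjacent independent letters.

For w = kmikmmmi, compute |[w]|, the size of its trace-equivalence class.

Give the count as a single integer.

piece 0:k — minimal
piece 1:m rests on {0:k}
piece 2:i rests on {0:k}
piece 3:k rests on {1:m, 2:i}
piece 4:m rests on {3:k}
piece 5:m rests on {4:m}
piece 6:m rests on {5:m}
piece 7:i rests on {3:k}
minimal pieces: {0:k}
ways to finish when only these pieces remain (= sum over removing one remaining piece with nothing left below it):
  1 left: {6}→1  {7}→1
  2 left: {5,6}→1  {6,7}→2
  3 left: {4,5,6}→1  {5,6,7}→3
  4 left: {4,5,6,7}→4
  5 left: {3,4,5,6,7}→4
  6 left: {1,3,4,5,6,7}→4  {2,3,4,5,6,7}→4
  placing 0:k first → 8 extensions

8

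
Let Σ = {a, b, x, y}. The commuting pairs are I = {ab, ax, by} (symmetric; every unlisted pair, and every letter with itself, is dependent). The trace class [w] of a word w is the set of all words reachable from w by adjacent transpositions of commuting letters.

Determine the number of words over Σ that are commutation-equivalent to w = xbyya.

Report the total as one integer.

4

drop 0:x onto floor
drop 1:b onto {0:x}
drop 2:y onto {0:x}
drop 3:y onto {2:y}
drop 4:a onto {3:y}
ground layer = {0:x}
drop-orders for the pieces not yet dropped (sum over which currently-grounded one goes next):
  1 to go: {1} 1  {4} 1
  2 to go: {1,4} 2  {3,4} 1
  3 to go: {1,3,4} 3  {2,3,4} 1
  if 0:x drops first: 4 orders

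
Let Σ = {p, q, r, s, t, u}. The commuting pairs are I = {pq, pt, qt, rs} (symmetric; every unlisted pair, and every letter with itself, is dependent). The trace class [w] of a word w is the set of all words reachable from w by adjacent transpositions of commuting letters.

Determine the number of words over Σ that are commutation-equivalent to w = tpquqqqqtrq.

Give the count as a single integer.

piece 0:t — minimal
piece 1:p — minimal
piece 2:q — minimal
piece 3:u rests on {0:t, 1:p, 2:q}
piece 4:q rests on {3:u}
piece 5:q rests on {4:q}
piece 6:q rests on {5:q}
piece 7:q rests on {6:q}
piece 8:t rests on {3:u}
piece 9:r rests on {7:q, 8:t}
piece 10:q rests on {9:r}
minimal pieces: {0:t, 1:p, 2:q}
ways to finish when only these pieces remain (= sum over removing one remaining piece with nothing left below it):
  1 left: {10}→1
  2 left: {9,10}→1
  3 left: {7,9,10}→1  {8,9,10}→1
  4 left: {6,7,9,10}→1  {7,8,9,10}→2
  5 left: {5,6,7,9,10}→1  {6,7,8,9,10}→3
  6 left: {4,5,6,7,9,10}→1  {5,6,7,8,9,10}→4
  7 left: {4,5,6,7,8,9,10}→5
  8 left: {3,4,5,6,7,8,9,10}→5
  9 left: {0,3,4,5,6,7,8,9,10}→5  {1,3,4,5,6,7,8,9,10}→5  {2,3,4,5,6,7,8,9,10}→5
  placing 0:t first → 10 extensions
  placing 1:p first → 10 extensions
  placing 2:q first → 10 extensions
total linear extensions = 30

30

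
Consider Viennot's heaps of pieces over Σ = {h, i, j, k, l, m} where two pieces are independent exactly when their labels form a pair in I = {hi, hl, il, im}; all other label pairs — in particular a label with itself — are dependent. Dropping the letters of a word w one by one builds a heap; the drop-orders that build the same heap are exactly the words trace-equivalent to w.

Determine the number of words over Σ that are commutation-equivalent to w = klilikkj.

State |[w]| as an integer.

drop 0:k onto floor
drop 1:l onto {0:k}
drop 2:i onto {0:k}
drop 3:l onto {1:l}
drop 4:i onto {2:i}
drop 5:k onto {3:l, 4:i}
drop 6:k onto {5:k}
drop 7:j onto {6:k}
ground layer = {0:k}
drop-orders for the pieces not yet dropped (sum over which currently-grounded one goes next):
  1 to go: {7} 1
  2 to go: {6,7} 1
  3 to go: {5,6,7} 1
  4 to go: {3,5,6,7} 1  {4,5,6,7} 1
  5 to go: {1,3,5,6,7} 1  {2,4,5,6,7} 1  {3,4,5,6,7} 2
  6 to go: {1,3,4,5,6,7} 3  {2,3,4,5,6,7} 3
  if 0:k drops first: 6 orders

6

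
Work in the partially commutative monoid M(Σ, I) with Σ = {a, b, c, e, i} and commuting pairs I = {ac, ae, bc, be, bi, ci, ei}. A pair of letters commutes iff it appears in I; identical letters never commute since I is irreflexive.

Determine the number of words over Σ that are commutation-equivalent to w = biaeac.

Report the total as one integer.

0(b) covers ∅
1(i) covers ∅
2(a) covers 0:b, 1:i
3(e) covers ∅
4(a) covers 2:a
5(c) covers 3:e
floor of heap: 0:b, 1:i, 3:e
completions by unplaced set U, small U first (add the entries for U minus each lowest piece of U):
  |U|=1: {4}:1  {5}:1
  |U|=2: {2,4}:1  {3,5}:1  {4,5}:2
  |U|=3: {0,2,4}:1  {1,2,4}:1  {2,4,5}:3  {3,4,5}:3
  |U|=4: {0,1,2,4}:2  {0,2,4,5}:4  {1,2,4,5}:4  {2,3,4,5}:6
  start at 0(b): 10
  start at 1(i): 10
  start at 3(e): 10
sum over floor = 30

30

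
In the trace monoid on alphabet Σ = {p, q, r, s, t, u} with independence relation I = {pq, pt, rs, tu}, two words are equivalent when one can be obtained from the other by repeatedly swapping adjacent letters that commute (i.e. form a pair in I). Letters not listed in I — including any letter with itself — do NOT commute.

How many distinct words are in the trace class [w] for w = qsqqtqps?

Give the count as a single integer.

5

#0=q has no predecessor
#1=s depends on [0:q]
#2=q depends on [1:s]
#3=q depends on [2:q]
#4=t depends on [3:q]
#5=q depends on [4:t]
#6=p depends on [1:s]
#7=s depends on [5:q, 6:p]
sources: [0:q]
N(rest) = Σ N(rest − s) over sources s of rest; N(one piece) = 1:
  size 1 → [7]=1
  size 2 → [5,7]=1  [6,7]=1
  size 3 → [4,5,7]=1  [5,6,7]=2
  size 4 → [3,4,5,7]=1  [4,5,6,7]=3
  size 5 → [2,3,4,5,7]=1  [3,4,5,6,7]=4
  size 6 → [2,3,4,5,6,7]=5
  first=0(q) contributes 5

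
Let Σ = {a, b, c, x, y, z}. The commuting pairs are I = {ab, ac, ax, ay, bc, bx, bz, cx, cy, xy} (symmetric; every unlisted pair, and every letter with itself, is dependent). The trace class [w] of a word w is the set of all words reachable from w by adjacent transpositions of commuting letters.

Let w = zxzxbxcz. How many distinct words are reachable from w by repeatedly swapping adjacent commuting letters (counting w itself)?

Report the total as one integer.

0(z) covers ∅
1(x) covers 0:z
2(z) covers 1:x
3(x) covers 2:z
4(b) covers ∅
5(x) covers 3:x
6(c) covers 2:z
7(z) covers 5:x, 6:c
floor of heap: 0:z, 4:b
completions by unplaced set U, small U first (add the entries for U minus each lowest piece of U):
  |U|=1: {4}:1  {7}:1
  |U|=2: {4,7}:2  {5,7}:1  {6,7}:1
  |U|=3: {3,5,7}:1  {4,5,7}:3  {4,6,7}:3  {5,6,7}:2
  |U|=4: {3,4,5,7}:4  {3,5,6,7}:3  {4,5,6,7}:8
  |U|=5: {2,3,5,6,7}:3  {3,4,5,6,7}:15
  |U|=6: {1,2,3,5,6,7}:3  {2,3,4,5,6,7}:18
  start at 0(z): 21
  start at 4(b): 3
sum over floor = 24

24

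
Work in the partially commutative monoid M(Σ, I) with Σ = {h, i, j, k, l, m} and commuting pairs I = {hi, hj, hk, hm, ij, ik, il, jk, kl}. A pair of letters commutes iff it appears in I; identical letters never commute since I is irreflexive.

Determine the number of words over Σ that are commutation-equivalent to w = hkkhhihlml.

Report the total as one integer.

168

drop 0:h onto floor
drop 1:k onto floor
drop 2:k onto {1:k}
drop 3:h onto {0:h}
drop 4:h onto {3:h}
drop 5:i onto floor
drop 6:h onto {4:h}
drop 7:l onto {6:h}
drop 8:m onto {2:k, 5:i, 7:l}
drop 9:l onto {8:m}
ground layer = {0:h, 1:k, 5:i}
drop-orders for the pieces not yet dropped (sum over which currently-grounded one goes next):
  1 to go: {9} 1
  2 to go: {8,9} 1
  3 to go: {2,8,9} 1  {5,8,9} 1  {7,8,9} 1
  4 to go: {1,2,8,9} 1  {2,5,8,9} 2  {2,7,8,9} 2  {5,7,8,9} 2  {6,7,8,9} 1
  5 to go: {1,2,5,8,9} 3  {1,2,7,8,9} 3  {2,5,7,8,9} 6  {2,6,7,8,9} 3  {4,6,7,8,9} 1  {5,6,7,8,9} 3
  6 to go: {1,2,5,7,8,9} 12  {1,2,6,7,8,9} 6  {2,4,6,7,8,9} 4  {2,5,6,7,8,9} 12  {3,4,6,7,8,9} 1  {4,5,6,7,8,9} 4
  7 to go: {0,3,4,6,7,8,9} 1  {1,2,4,6,7,8,9} 10  {1,2,5,6,7,8,9} 30  {2,3,4,6,7,8,9} 5  {2,4,5,6,7,8,9} 20  {3,4,5,6,7,8,9} 5
  8 to go: {0,2,3,4,6,7,8,9} 6  {0,3,4,5,6,7,8,9} 6  {1,2,3,4,6,7,8,9} 15  {1,2,4,5,6,7,8,9} 60  {2,3,4,5,6,7,8,9} 30
  if 0:h drops first: 105 orders
  if 1:k drops first: 42 orders
  if 5:i drops first: 21 orders
heap linearizations: 168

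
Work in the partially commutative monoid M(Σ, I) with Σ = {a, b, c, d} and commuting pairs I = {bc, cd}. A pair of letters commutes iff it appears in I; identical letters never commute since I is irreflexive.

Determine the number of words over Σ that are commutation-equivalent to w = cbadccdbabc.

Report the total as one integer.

40

drop 0:c onto floor
drop 1:b onto floor
drop 2:a onto {0:c, 1:b}
drop 3:d onto {2:a}
drop 4:c onto {2:a}
drop 5:c onto {4:c}
drop 6:d onto {3:d}
drop 7:b onto {6:d}
drop 8:a onto {5:c, 7:b}
drop 9:b onto {8:a}
drop 10:c onto {8:a}
ground layer = {0:c, 1:b}
drop-orders for the pieces not yet dropped (sum over which currently-grounded one goes next):
  1 to go: {9} 1  {10} 1
  2 to go: {9,10} 2
  3 to go: {8,9,10} 2
  4 to go: {5,8,9,10} 2  {7,8,9,10} 2
  5 to go: {4,5,8,9,10} 2  {5,7,8,9,10} 4  {6,7,8,9,10} 2
  6 to go: {3,6,7,8,9,10} 2  {4,5,7,8,9,10} 6  {5,6,7,8,9,10} 6
  7 to go: {3,5,6,7,8,9,10} 8  {4,5,6,7,8,9,10} 12
  8 to go: {3,4,5,6,7,8,9,10} 20
  9 to go: {2,3,4,5,6,7,8,9,10} 20
  if 0:c drops first: 20 orders
  if 1:b drops first: 20 orders
heap linearizations: 40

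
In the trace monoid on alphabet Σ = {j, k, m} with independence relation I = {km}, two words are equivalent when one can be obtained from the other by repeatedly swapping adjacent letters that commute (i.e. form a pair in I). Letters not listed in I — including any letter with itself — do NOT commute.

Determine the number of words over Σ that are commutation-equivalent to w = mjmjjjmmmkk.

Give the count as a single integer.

10

0(m) covers ∅
1(j) covers 0:m
2(m) covers 1:j
3(j) covers 2:m
4(j) covers 3:j
5(j) covers 4:j
6(m) covers 5:j
7(m) covers 6:m
8(m) covers 7:m
9(k) covers 5:j
10(k) covers 9:k
floor of heap: 0:m
completions by unplaced set U, small U first (add the entries for U minus each lowest piece of U):
  |U|=1: {8}:1  {10}:1
  |U|=2: {7,8}:1  {8,10}:2  {9,10}:1
  |U|=3: {6,7,8}:1  {7,8,10}:3  {8,9,10}:3
  |U|=4: {6,7,8,10}:4  {7,8,9,10}:6
  |U|=5: {6,7,8,9,10}:10
  |U|=6: {5,6,7,8,9,10}:10
  |U|=7: {4,5,6,7,8,9,10}:10
  |U|=8: {3,4,5,6,7,8,9,10}:10
  |U|=9: {2,3,4,5,6,7,8,9,10}:10
  start at 0(m): 10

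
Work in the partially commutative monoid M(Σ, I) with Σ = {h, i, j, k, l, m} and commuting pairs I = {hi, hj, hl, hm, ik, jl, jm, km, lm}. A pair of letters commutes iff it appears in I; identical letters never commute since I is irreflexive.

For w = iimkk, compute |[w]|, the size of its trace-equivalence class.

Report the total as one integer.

drop 0:i onto floor
drop 1:i onto {0:i}
drop 2:m onto {1:i}
drop 3:k onto floor
drop 4:k onto {3:k}
ground layer = {0:i, 3:k}
drop-orders for the pieces not yet dropped (sum over which currently-grounded one goes next):
  1 to go: {2} 1  {4} 1
  2 to go: {1,2} 1  {2,4} 2  {3,4} 1
  3 to go: {0,1,2} 1  {1,2,4} 3  {2,3,4} 3
  if 0:i drops first: 6 orders
  if 3:k drops first: 4 orders
heap linearizations: 10

10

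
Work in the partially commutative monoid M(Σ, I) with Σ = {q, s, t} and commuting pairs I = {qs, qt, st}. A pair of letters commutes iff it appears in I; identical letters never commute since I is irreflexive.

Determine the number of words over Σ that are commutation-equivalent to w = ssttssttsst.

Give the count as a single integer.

462

piece 0:s — minimal
piece 1:s rests on {0:s}
piece 2:t — minimal
piece 3:t rests on {2:t}
piece 4:s rests on {1:s}
piece 5:s rests on {4:s}
piece 6:t rests on {3:t}
piece 7:t rests on {6:t}
piece 8:s rests on {5:s}
piece 9:s rests on {8:s}
piece 10:t rests on {7:t}
minimal pieces: {0:s, 2:t}
ways to finish when only these pieces remain (= sum over removing one remaining piece with nothing left below it):
  1 left: {9}→1  {10}→1
  2 left: {7,10}→1  {8,9}→1  {9,10}→2
  3 left: {5,8,9}→1  {6,7,10}→1  {7,9,10}→3  {8,9,10}→3
  4 left: {3,6,7,10}→1  {4,5,8,9}→1  {5,8,9,10}→4  {6,7,9,10}→4  {7,8,9,10}→6
  5 left: {1,4,5,8,9}→1  {2,3,6,7,10}→1  {3,6,7,9,10}→5  {4,5,8,9,10}→5  {5,7,8,9,10}→10  {6,7,8,9,10}→10
  6 left: {0,1,4,5,8,9}→1  {1,4,5,8,9,10}→6  {2,3,6,7,9,10}→6  {3,6,7,8,9,10}→15  {4,5,7,8,9,10}→15  {5,6,7,8,9,10}→20
  7 left: {0,1,4,5,8,9,10}→7  {1,4,5,7,8,9,10}→21  {2,3,6,7,8,9,10}→21  {3,5,6,7,8,9,10}→35  {4,5,6,7,8,9,10}→35
  8 left: {0,1,4,5,7,8,9,10}→28  {1,4,5,6,7,8,9,10}→56  {2,3,5,6,7,8,9,10}→56  {3,4,5,6,7,8,9,10}→70
  9 left: {0,1,4,5,6,7,8,9,10}→84  {1,3,4,5,6,7,8,9,10}→126  {2,3,4,5,6,7,8,9,10}→126
  placing 0:s first → 252 extensions
  placing 2:t first → 210 extensions
total linear extensions = 462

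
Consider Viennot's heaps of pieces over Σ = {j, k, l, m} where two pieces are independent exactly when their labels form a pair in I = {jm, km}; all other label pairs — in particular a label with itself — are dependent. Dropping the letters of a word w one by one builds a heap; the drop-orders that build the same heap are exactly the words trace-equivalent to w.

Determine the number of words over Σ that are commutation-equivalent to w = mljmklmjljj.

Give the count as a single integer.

drop 0:m onto floor
drop 1:l onto {0:m}
drop 2:j onto {1:l}
drop 3:m onto {1:l}
drop 4:k onto {2:j}
drop 5:l onto {3:m, 4:k}
drop 6:m onto {5:l}
drop 7:j onto {5:l}
drop 8:l onto {6:m, 7:j}
drop 9:j onto {8:l}
drop 10:j onto {9:j}
ground layer = {0:m}
drop-orders for the pieces not yet dropped (sum over which currently-grounded one goes next):
  1 to go: {10} 1
  2 to go: {9,10} 1
  3 to go: {8,9,10} 1
  4 to go: {6,8,9,10} 1  {7,8,9,10} 1
  5 to go: {6,7,8,9,10} 2
  6 to go: {5,6,7,8,9,10} 2
  7 to go: {3,5,6,7,8,9,10} 2  {4,5,6,7,8,9,10} 2
  8 to go: {2,4,5,6,7,8,9,10} 2  {3,4,5,6,7,8,9,10} 4
  9 to go: {2,3,4,5,6,7,8,9,10} 6
  if 0:m drops first: 6 orders

6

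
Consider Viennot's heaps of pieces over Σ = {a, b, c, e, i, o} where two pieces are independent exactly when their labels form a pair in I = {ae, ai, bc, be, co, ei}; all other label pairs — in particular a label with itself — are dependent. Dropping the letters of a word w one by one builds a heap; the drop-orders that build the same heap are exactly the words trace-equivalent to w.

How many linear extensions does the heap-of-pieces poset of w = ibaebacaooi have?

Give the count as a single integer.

6

0(i) covers ∅
1(b) covers 0:i
2(a) covers 1:b
3(e) covers ∅
4(b) covers 2:a
5(a) covers 4:b
6(c) covers 3:e, 5:a
7(a) covers 6:c
8(o) covers 7:a
9(o) covers 8:o
10(i) covers 9:o
floor of heap: 0:i, 3:e
completions by unplaced set U, small U first (add the entries for U minus each lowest piece of U):
  |U|=1: {10}:1
  |U|=2: {9,10}:1
  |U|=3: {8,9,10}:1
  |U|=4: {7,8,9,10}:1
  |U|=5: {6,7,8,9,10}:1
  |U|=6: {3,6,7,8,9,10}:1  {5,6,7,8,9,10}:1
  |U|=7: {3,5,6,7,8,9,10}:2  {4,5,6,7,8,9,10}:1
  |U|=8: {2,4,5,6,7,8,9,10}:1  {3,4,5,6,7,8,9,10}:3
  |U|=9: {1,2,4,5,6,7,8,9,10}:1  {2,3,4,5,6,7,8,9,10}:4
  start at 0(i): 5
  start at 3(e): 1
sum over floor = 6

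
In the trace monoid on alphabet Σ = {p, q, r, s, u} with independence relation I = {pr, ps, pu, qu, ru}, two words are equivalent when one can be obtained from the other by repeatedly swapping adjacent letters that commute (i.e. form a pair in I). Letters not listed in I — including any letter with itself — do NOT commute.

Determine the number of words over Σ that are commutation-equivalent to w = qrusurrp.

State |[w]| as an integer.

piece 0:q — minimal
piece 1:r rests on {0:q}
piece 2:u — minimal
piece 3:s rests on {1:r, 2:u}
piece 4:u rests on {3:s}
piece 5:r rests on {3:s}
piece 6:r rests on {5:r}
piece 7:p rests on {0:q}
minimal pieces: {0:q, 2:u}
ways to finish when only these pieces remain (= sum over removing one remaining piece with nothing left below it):
  1 left: {4}→1  {6}→1  {7}→1
  2 left: {4,6}→2  {4,7}→2  {5,6}→1  {6,7}→2
  3 left: {4,5,6}→3  {4,6,7}→6  {5,6,7}→3
  4 left: {3,4,5,6}→3  {4,5,6,7}→12
  5 left: {1,3,4,5,6}→3  {2,3,4,5,6}→3  {3,4,5,6,7}→15
  6 left: {1,2,3,4,5,6}→6  {1,3,4,5,6,7}→18  {2,3,4,5,6,7}→18
  placing 0:q first → 42 extensions
  placing 2:u first → 18 extensions
total linear extensions = 60

60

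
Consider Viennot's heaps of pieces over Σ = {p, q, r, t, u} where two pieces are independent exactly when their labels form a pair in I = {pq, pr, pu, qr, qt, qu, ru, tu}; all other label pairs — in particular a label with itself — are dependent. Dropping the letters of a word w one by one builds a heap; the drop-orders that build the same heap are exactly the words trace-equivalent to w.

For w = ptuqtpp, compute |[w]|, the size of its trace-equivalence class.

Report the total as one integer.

42

piece 0:p — minimal
piece 1:t rests on {0:p}
piece 2:u — minimal
piece 3:q — minimal
piece 4:t rests on {1:t}
piece 5:p rests on {4:t}
piece 6:p rests on {5:p}
minimal pieces: {0:p, 2:u, 3:q}
ways to finish when only these pieces remain (= sum over removing one remaining piece with nothing left below it):
  1 left: {2}→1  {3}→1  {6}→1
  2 left: {2,3}→2  {2,6}→2  {3,6}→2  {5,6}→1
  3 left: {2,3,6}→6  {2,5,6}→3  {3,5,6}→3  {4,5,6}→1
  4 left: {1,4,5,6}→1  {2,3,5,6}→12  {2,4,5,6}→4  {3,4,5,6}→4
  5 left: {0,1,4,5,6}→1  {1,2,4,5,6}→5  {1,3,4,5,6}→5  {2,3,4,5,6}→20
  placing 0:p first → 30 extensions
  placing 2:u first → 6 extensions
  placing 3:q first → 6 extensions
total linear extensions = 42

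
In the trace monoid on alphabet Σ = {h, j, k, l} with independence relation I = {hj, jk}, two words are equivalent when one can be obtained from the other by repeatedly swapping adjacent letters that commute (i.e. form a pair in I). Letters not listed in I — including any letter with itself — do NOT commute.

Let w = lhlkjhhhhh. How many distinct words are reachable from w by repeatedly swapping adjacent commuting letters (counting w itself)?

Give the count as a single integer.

7

#0=l has no predecessor
#1=h depends on [0:l]
#2=l depends on [1:h]
#3=k depends on [2:l]
#4=j depends on [2:l]
#5=h depends on [3:k]
#6=h depends on [5:h]
#7=h depends on [6:h]
#8=h depends on [7:h]
#9=h depends on [8:h]
sources: [0:l]
N(rest) = Σ N(rest − s) over sources s of rest; N(one piece) = 1:
  size 1 → [4]=1  [9]=1
  size 2 → [4,9]=2  [8,9]=1
  size 3 → [4,8,9]=3  [7,8,9]=1
  size 4 → [4,7,8,9]=4  [6,7,8,9]=1
  size 5 → [4,6,7,8,9]=5  [5,6,7,8,9]=1
  size 6 → [3,5,6,7,8,9]=1  [4,5,6,7,8,9]=6
  size 7 → [3,4,5,6,7,8,9]=7
  size 8 → [2,3,4,5,6,7,8,9]=7
  first=0(l) contributes 7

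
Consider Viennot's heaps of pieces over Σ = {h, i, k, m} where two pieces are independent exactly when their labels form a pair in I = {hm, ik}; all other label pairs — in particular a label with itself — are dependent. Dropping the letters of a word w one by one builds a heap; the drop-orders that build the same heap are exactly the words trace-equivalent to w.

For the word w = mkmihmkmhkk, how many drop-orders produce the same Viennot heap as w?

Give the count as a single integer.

4

drop 0:m onto floor
drop 1:k onto {0:m}
drop 2:m onto {1:k}
drop 3:i onto {2:m}
drop 4:h onto {3:i}
drop 5:m onto {3:i}
drop 6:k onto {4:h, 5:m}
drop 7:m onto {6:k}
drop 8:h onto {6:k}
drop 9:k onto {7:m, 8:h}
drop 10:k onto {9:k}
ground layer = {0:m}
drop-orders for the pieces not yet dropped (sum over which currently-grounded one goes next):
  1 to go: {10} 1
  2 to go: {9,10} 1
  3 to go: {7,9,10} 1  {8,9,10} 1
  4 to go: {7,8,9,10} 2
  5 to go: {6,7,8,9,10} 2
  6 to go: {4,6,7,8,9,10} 2  {5,6,7,8,9,10} 2
  7 to go: {4,5,6,7,8,9,10} 4
  8 to go: {3,4,5,6,7,8,9,10} 4
  9 to go: {2,3,4,5,6,7,8,9,10} 4
  if 0:m drops first: 4 orders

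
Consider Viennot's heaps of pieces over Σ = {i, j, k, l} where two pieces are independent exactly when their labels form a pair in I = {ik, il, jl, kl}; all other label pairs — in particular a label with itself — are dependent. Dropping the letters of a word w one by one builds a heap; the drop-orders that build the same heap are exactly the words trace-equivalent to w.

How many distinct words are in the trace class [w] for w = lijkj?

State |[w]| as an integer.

5

0(l) covers ∅
1(i) covers ∅
2(j) covers 1:i
3(k) covers 2:j
4(j) covers 3:k
floor of heap: 0:l, 1:i
completions by unplaced set U, small U first (add the entries for U minus each lowest piece of U):
  |U|=1: {0}:1  {4}:1
  |U|=2: {0,4}:2  {3,4}:1
  |U|=3: {0,3,4}:3  {2,3,4}:1
  start at 0(l): 1
  start at 1(i): 4
sum over floor = 5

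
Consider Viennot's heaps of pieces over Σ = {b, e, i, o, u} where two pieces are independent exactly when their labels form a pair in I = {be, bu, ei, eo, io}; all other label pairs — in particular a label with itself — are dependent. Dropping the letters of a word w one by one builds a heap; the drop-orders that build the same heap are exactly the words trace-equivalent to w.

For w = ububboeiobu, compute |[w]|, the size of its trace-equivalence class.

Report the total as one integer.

#0=u has no predecessor
#1=b has no predecessor
#2=u depends on [0:u]
#3=b depends on [1:b]
#4=b depends on [3:b]
#5=o depends on [2:u, 4:b]
#6=e depends on [2:u]
#7=i depends on [2:u, 4:b]
#8=o depends on [5:o]
#9=b depends on [7:i, 8:o]
#10=u depends on [6:e, 7:i, 8:o]
sources: [0:u, 1:b]
N(rest) = Σ N(rest − s) over sources s of rest; N(one piece) = 1:
  size 1 → [9]=1  [10]=1
  size 2 → [6,10]=1  [9,10]=2
  size 3 → [6,9,10]=3  [7,9,10]=2  [8,9,10]=2
  size 4 → [5,8,9,10]=2  [6,7,9,10]=5  [6,8,9,10]=5  [7,8,9,10]=4
  size 5 → [5,6,8,9,10]=7  [5,7,8,9,10]=6  [6,7,8,9,10]=14
  size 6 → [4,5,7,8,9,10]=6  [5,6,7,8,9,10]=27
  size 7 → [2,5,6,7,8,9,10]=27  [3,4,5,7,8,9,10]=6  [4,5,6,7,8,9,10]=33
  size 8 → [0,2,5,6,7,8,9,10]=27  [1,3,4,5,7,8,9,10]=6  [2,4,5,6,7,8,9,10]=60  [3,4,5,6,7,8,9,10]=39
  size 9 → [0,2,4,5,6,7,8,9,10]=87  [1,3,4,5,6,7,8,9,10]=45  [2,3,4,5,6,7,8,9,10]=99
  first=0(u) contributes 144
  first=1(b) contributes 186
|[w]| = 330

330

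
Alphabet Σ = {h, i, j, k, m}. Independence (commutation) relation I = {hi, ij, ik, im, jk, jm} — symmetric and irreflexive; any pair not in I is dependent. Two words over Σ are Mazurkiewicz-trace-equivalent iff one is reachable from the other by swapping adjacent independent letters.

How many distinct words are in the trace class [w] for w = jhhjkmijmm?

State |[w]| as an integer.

#0=j has no predecessor
#1=h depends on [0:j]
#2=h depends on [1:h]
#3=j depends on [2:h]
#4=k depends on [2:h]
#5=m depends on [4:k]
#6=i has no predecessor
#7=j depends on [3:j]
#8=m depends on [5:m]
#9=m depends on [8:m]
sources: [0:j, 6:i]
N(rest) = Σ N(rest − s) over sources s of rest; N(one piece) = 1:
  size 1 → [6]=1  [7]=1  [9]=1
  size 2 → [3,7]=1  [6,7]=2  [6,9]=2  [7,9]=2  [8,9]=1
  size 3 → [3,6,7]=3  [3,7,9]=3  [5,8,9]=1  [6,7,9]=6  [6,8,9]=3  [7,8,9]=3
  size 4 → [3,6,7,9]=12  [3,7,8,9]=6  [4,5,8,9]=1  [5,6,8,9]=4  [5,7,8,9]=4  [6,7,8,9]=12
  size 5 → [3,5,7,8,9]=10  [3,6,7,8,9]=30  [4,5,6,8,9]=5  [4,5,7,8,9]=5  [5,6,7,8,9]=20
  size 6 → [3,4,5,7,8,9]=15  [3,5,6,7,8,9]=60  [4,5,6,7,8,9]=30
  size 7 → [2,3,4,5,7,8,9]=15  [3,4,5,6,7,8,9]=105
  size 8 → [1,2,3,4,5,7,8,9]=15  [2,3,4,5,6,7,8,9]=120
  first=0(j) contributes 135
  first=6(i) contributes 15
|[w]| = 150

150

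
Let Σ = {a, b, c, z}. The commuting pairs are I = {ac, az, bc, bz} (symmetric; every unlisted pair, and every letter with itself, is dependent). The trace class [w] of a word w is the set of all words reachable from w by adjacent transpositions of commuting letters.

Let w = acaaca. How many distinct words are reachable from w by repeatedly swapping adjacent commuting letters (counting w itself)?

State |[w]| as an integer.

#0=a has no predecessor
#1=c has no predecessor
#2=a depends on [0:a]
#3=a depends on [2:a]
#4=c depends on [1:c]
#5=a depends on [3:a]
sources: [0:a, 1:c]
N(rest) = Σ N(rest − s) over sources s of rest; N(one piece) = 1:
  size 1 → [4]=1  [5]=1
  size 2 → [1,4]=1  [3,5]=1  [4,5]=2
  size 3 → [1,4,5]=3  [2,3,5]=1  [3,4,5]=3
  size 4 → [0,2,3,5]=1  [1,3,4,5]=6  [2,3,4,5]=4
  first=0(a) contributes 10
  first=1(c) contributes 5
|[w]| = 15

15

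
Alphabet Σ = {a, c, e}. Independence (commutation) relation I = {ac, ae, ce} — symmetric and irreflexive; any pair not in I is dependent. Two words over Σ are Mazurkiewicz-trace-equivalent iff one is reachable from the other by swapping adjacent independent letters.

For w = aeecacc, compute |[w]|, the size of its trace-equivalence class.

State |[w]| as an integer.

#0=a has no predecessor
#1=e has no predecessor
#2=e depends on [1:e]
#3=c has no predecessor
#4=a depends on [0:a]
#5=c depends on [3:c]
#6=c depends on [5:c]
sources: [0:a, 1:e, 3:c]
N(rest) = Σ N(rest − s) over sources s of rest; N(one piece) = 1:
  size 1 → [2]=1  [4]=1  [6]=1
  size 2 → [0,4]=1  [1,2]=1  [2,4]=2  [2,6]=2  [4,6]=2  [5,6]=1
  size 3 → [0,2,4]=3  [0,4,6]=3  [1,2,4]=3  [1,2,6]=3  [2,4,6]=6  [2,5,6]=3  [3,5,6]=1  [4,5,6]=3
  size 4 → [0,1,2,4]=6  [0,2,4,6]=12  [0,4,5,6]=6  [1,2,4,6]=12  [1,2,5,6]=6  [2,3,5,6]=4  [2,4,5,6]=12  [3,4,5,6]=4
  size 5 → [0,1,2,4,6]=30  [0,2,4,5,6]=30  [0,3,4,5,6]=10  [1,2,3,5,6]=10  [1,2,4,5,6]=30  [2,3,4,5,6]=20
  first=0(a) contributes 60
  first=1(e) contributes 60
  first=3(c) contributes 90
|[w]| = 210

210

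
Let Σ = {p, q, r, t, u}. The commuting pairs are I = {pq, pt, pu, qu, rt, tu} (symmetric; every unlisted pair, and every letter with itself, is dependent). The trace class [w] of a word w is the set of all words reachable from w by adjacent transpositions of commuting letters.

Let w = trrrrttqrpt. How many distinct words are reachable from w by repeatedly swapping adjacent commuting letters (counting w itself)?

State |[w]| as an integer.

105

0(t) covers ∅
1(r) covers ∅
2(r) covers 1:r
3(r) covers 2:r
4(r) covers 3:r
5(t) covers 0:t
6(t) covers 5:t
7(q) covers 4:r, 6:t
8(r) covers 7:q
9(p) covers 8:r
10(t) covers 7:q
floor of heap: 0:t, 1:r
completions by unplaced set U, small U first (add the entries for U minus each lowest piece of U):
  |U|=1: {9}:1  {10}:1
  |U|=2: {8,9}:1  {9,10}:2
  |U|=3: {8,9,10}:3
  |U|=4: {7,8,9,10}:3
  |U|=5: {4,7,8,9,10}:3  {6,7,8,9,10}:3
  |U|=6: {3,4,7,8,9,10}:3  {4,6,7,8,9,10}:6  {5,6,7,8,9,10}:3
  |U|=7: {0,5,6,7,8,9,10}:3  {2,3,4,7,8,9,10}:3  {3,4,6,7,8,9,10}:9  {4,5,6,7,8,9,10}:9
  |U|=8: {0,4,5,6,7,8,9,10}:12  {1,2,3,4,7,8,9,10}:3  {2,3,4,6,7,8,9,10}:12  {3,4,5,6,7,8,9,10}:18
  |U|=9: {0,3,4,5,6,7,8,9,10}:30  {1,2,3,4,6,7,8,9,10}:15  {2,3,4,5,6,7,8,9,10}:30
  start at 0(t): 45
  start at 1(r): 60
sum over floor = 105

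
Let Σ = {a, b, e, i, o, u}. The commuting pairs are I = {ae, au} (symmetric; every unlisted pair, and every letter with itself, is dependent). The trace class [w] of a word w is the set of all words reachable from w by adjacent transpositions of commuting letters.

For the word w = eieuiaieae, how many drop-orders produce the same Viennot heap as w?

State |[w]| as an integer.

3

#0=e has no predecessor
#1=i depends on [0:e]
#2=e depends on [1:i]
#3=u depends on [2:e]
#4=i depends on [3:u]
#5=a depends on [4:i]
#6=i depends on [5:a]
#7=e depends on [6:i]
#8=a depends on [6:i]
#9=e depends on [7:e]
sources: [0:e]
N(rest) = Σ N(rest − s) over sources s of rest; N(one piece) = 1:
  size 1 → [8]=1  [9]=1
  size 2 → [7,9]=1  [8,9]=2
  size 3 → [7,8,9]=3
  size 4 → [6,7,8,9]=3
  size 5 → [5,6,7,8,9]=3
  size 6 → [4,5,6,7,8,9]=3
  size 7 → [3,4,5,6,7,8,9]=3
  size 8 → [2,3,4,5,6,7,8,9]=3
  first=0(e) contributes 3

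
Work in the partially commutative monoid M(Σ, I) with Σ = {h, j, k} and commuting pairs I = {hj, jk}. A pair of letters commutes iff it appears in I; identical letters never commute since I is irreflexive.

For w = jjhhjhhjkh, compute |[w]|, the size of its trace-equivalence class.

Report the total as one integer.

210

piece 0:j — minimal
piece 1:j rests on {0:j}
piece 2:h — minimal
piece 3:h rests on {2:h}
piece 4:j rests on {1:j}
piece 5:h rests on {3:h}
piece 6:h rests on {5:h}
piece 7:j rests on {4:j}
piece 8:k rests on {6:h}
piece 9:h rests on {8:k}
minimal pieces: {0:j, 2:h}
ways to finish when only these pieces remain (= sum over removing one remaining piece with nothing left below it):
  1 left: {7}→1  {9}→1
  2 left: {4,7}→1  {7,9}→2  {8,9}→1
  3 left: {1,4,7}→1  {4,7,9}→3  {6,8,9}→1  {7,8,9}→3
  4 left: {0,1,4,7}→1  {1,4,7,9}→4  {4,7,8,9}→6  {5,6,8,9}→1  {6,7,8,9}→4
  5 left: {0,1,4,7,9}→5  {1,4,7,8,9}→10  {3,5,6,8,9}→1  {4,6,7,8,9}→10  {5,6,7,8,9}→5
  6 left: {0,1,4,7,8,9}→15  {1,4,6,7,8,9}→20  {2,3,5,6,8,9}→1  {3,5,6,7,8,9}→6  {4,5,6,7,8,9}→15
  7 left: {0,1,4,6,7,8,9}→35  {1,4,5,6,7,8,9}→35  {2,3,5,6,7,8,9}→7  {3,4,5,6,7,8,9}→21
  8 left: {0,1,4,5,6,7,8,9}→70  {1,3,4,5,6,7,8,9}→56  {2,3,4,5,6,7,8,9}→28
  placing 0:j first → 84 extensions
  placing 2:h first → 126 extensions
total linear extensions = 210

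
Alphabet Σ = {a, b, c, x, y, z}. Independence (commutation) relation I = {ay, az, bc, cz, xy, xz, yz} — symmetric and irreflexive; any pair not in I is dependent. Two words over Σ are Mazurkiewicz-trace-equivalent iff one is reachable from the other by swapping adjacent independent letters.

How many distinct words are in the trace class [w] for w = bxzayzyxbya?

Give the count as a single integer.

420

drop 0:b onto floor
drop 1:x onto {0:b}
drop 2:z onto {0:b}
drop 3:a onto {1:x}
drop 4:y onto {0:b}
drop 5:z onto {2:z}
drop 6:y onto {4:y}
drop 7:x onto {3:a}
drop 8:b onto {5:z, 6:y, 7:x}
drop 9:y onto {8:b}
drop 10:a onto {8:b}
ground layer = {0:b}
drop-orders for the pieces not yet dropped (sum over which currently-grounded one goes next):
  1 to go: {9} 1  {10} 1
  2 to go: {9,10} 2
  3 to go: {8,9,10} 2
  4 to go: {5,8,9,10} 2  {6,8,9,10} 2  {7,8,9,10} 2
  5 to go: {2,5,8,9,10} 2  {3,7,8,9,10} 2  {4,6,8,9,10} 2  {5,6,8,9,10} 4  {5,7,8,9,10} 4  {6,7,8,9,10} 4
  6 to go: {1,3,7,8,9,10} 2  {2,5,6,8,9,10} 6  {2,5,7,8,9,10} 6  {3,5,7,8,9,10} 6  {3,6,7,8,9,10} 6  {4,5,6,8,9,10} 6  {4,6,7,8,9,10} 6  {5,6,7,8,9,10} 12
  7 to go: {1,3,5,7,8,9,10} 8  {1,3,6,7,8,9,10} 8  {2,3,5,7,8,9,10} 12  {2,4,5,6,8,9,10} 12  {2,5,6,7,8,9,10} 24  {3,4,6,7,8,9,10} 12  {3,5,6,7,8,9,10} 24  {4,5,6,7,8,9,10} 24
  8 to go: {1,2,3,5,7,8,9,10} 20  {1,3,4,6,7,8,9,10} 20  {1,3,5,6,7,8,9,10} 40  {2,3,5,6,7,8,9,10} 60  {2,4,5,6,7,8,9,10} 60  {3,4,5,6,7,8,9,10} 60
  9 to go: {1,2,3,5,6,7,8,9,10} 120  {1,3,4,5,6,7,8,9,10} 120  {2,3,4,5,6,7,8,9,10} 180
  if 0:b drops first: 420 orders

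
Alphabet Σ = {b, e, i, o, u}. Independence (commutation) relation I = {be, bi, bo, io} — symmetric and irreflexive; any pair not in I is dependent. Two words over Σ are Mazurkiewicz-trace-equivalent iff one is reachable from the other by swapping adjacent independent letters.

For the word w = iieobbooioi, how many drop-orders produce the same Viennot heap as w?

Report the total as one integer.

#0=i has no predecessor
#1=i depends on [0:i]
#2=e depends on [1:i]
#3=o depends on [2:e]
#4=b has no predecessor
#5=b depends on [4:b]
#6=o depends on [3:o]
#7=o depends on [6:o]
#8=i depends on [2:e]
#9=o depends on [7:o]
#10=i depends on [8:i]
sources: [0:i, 4:b]
N(rest) = Σ N(rest − s) over sources s of rest; N(one piece) = 1:
  size 1 → [5]=1  [9]=1  [10]=1
  size 2 → [4,5]=1  [5,9]=2  [5,10]=2  [7,9]=1  [8,10]=1  [9,10]=2
  size 3 → [4,5,9]=3  [4,5,10]=3  [5,7,9]=3  [5,8,10]=3  [5,9,10]=6  [6,7,9]=1  [7,9,10]=3  [8,9,10]=3
  size 4 → [3,6,7,9]=1  [4,5,7,9]=6  [4,5,8,10]=6  [4,5,9,10]=12  [5,6,7,9]=4  [5,7,9,10]=12  [5,8,9,10]=12  [6,7,9,10]=4  [7,8,9,10]=6
  size 5 → [3,5,6,7,9]=5  [3,6,7,9,10]=5  [4,5,6,7,9]=10  [4,5,7,9,10]=30  [4,5,8,9,10]=30  [5,6,7,9,10]=20  [5,7,8,9,10]=30  [6,7,8,9,10]=10
  size 6 → [3,4,5,6,7,9]=15  [3,5,6,7,9,10]=30  [3,6,7,8,9,10]=15  [4,5,6,7,9,10]=60  [4,5,7,8,9,10]=90  [5,6,7,8,9,10]=60
  size 7 → [2,3,6,7,8,9,10]=15  [3,4,5,6,7,9,10]=105  [3,5,6,7,8,9,10]=105  [4,5,6,7,8,9,10]=210
  size 8 → [1,2,3,6,7,8,9,10]=15  [2,3,5,6,7,8,9,10]=120  [3,4,5,6,7,8,9,10]=420
  size 9 → [0,1,2,3,6,7,8,9,10]=15  [1,2,3,5,6,7,8,9,10]=135  [2,3,4,5,6,7,8,9,10]=540
  first=0(i) contributes 675
  first=4(b) contributes 150
|[w]| = 825

825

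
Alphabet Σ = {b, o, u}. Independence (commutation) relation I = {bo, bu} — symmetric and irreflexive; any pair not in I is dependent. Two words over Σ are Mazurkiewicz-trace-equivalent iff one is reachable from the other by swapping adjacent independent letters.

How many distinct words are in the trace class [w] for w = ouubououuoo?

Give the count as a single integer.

#0=o has no predecessor
#1=u depends on [0:o]
#2=u depends on [1:u]
#3=b has no predecessor
#4=o depends on [2:u]
#5=u depends on [4:o]
#6=o depends on [5:u]
#7=u depends on [6:o]
#8=u depends on [7:u]
#9=o depends on [8:u]
#10=o depends on [9:o]
sources: [0:o, 3:b]
N(rest) = Σ N(rest − s) over sources s of rest; N(one piece) = 1:
  size 1 → [3]=1  [10]=1
  size 2 → [3,10]=2  [9,10]=1
  size 3 → [3,9,10]=3  [8,9,10]=1
  size 4 → [3,8,9,10]=4  [7,8,9,10]=1
  size 5 → [3,7,8,9,10]=5  [6,7,8,9,10]=1
  size 6 → [3,6,7,8,9,10]=6  [5,6,7,8,9,10]=1
  size 7 → [3,5,6,7,8,9,10]=7  [4,5,6,7,8,9,10]=1
  size 8 → [2,4,5,6,7,8,9,10]=1  [3,4,5,6,7,8,9,10]=8
  size 9 → [1,2,4,5,6,7,8,9,10]=1  [2,3,4,5,6,7,8,9,10]=9
  first=0(o) contributes 10
  first=3(b) contributes 1
|[w]| = 11

11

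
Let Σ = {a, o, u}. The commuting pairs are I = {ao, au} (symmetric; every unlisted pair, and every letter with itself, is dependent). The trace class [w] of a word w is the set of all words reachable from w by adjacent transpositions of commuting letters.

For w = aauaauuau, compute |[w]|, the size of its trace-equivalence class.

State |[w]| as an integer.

0(a) covers ∅
1(a) covers 0:a
2(u) covers ∅
3(a) covers 1:a
4(a) covers 3:a
5(u) covers 2:u
6(u) covers 5:u
7(a) covers 4:a
8(u) covers 6:u
floor of heap: 0:a, 2:u
completions by unplaced set U, small U first (add the entries for U minus each lowest piece of U):
  |U|=1: {7}:1  {8}:1
  |U|=2: {4,7}:1  {6,8}:1  {7,8}:2
  |U|=3: {3,4,7}:1  {4,7,8}:3  {5,6,8}:1  {6,7,8}:3
  |U|=4: {1,3,4,7}:1  {2,5,6,8}:1  {3,4,7,8}:4  {4,6,7,8}:6  {5,6,7,8}:4
  |U|=5: {0,1,3,4,7}:1  {1,3,4,7,8}:5  {2,5,6,7,8}:5  {3,4,6,7,8}:10  {4,5,6,7,8}:10
  |U|=6: {0,1,3,4,7,8}:6  {1,3,4,6,7,8}:15  {2,4,5,6,7,8}:15  {3,4,5,6,7,8}:20
  |U|=7: {0,1,3,4,6,7,8}:21  {1,3,4,5,6,7,8}:35  {2,3,4,5,6,7,8}:35
  start at 0(a): 70
  start at 2(u): 56
sum over floor = 126

126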